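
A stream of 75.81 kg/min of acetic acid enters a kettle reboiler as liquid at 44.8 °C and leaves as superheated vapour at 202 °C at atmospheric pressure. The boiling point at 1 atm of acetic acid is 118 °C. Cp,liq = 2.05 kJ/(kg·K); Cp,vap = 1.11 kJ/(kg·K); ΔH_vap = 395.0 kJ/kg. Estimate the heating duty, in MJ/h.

liquid 44.8→118 °C: 150.06 kJ/kg
vaporisation at 118 °C: 395 kJ/kg
vapour 118→202 °C: 93.24 kJ/kg
Δh = 150.06 + 395 + 93.24 = 638.3 kJ/kg
Q = ṁ·Δh = 75.81 kg/min × 638.3 kJ/kg = 48390 kJ/min
|Q| = 806.49 kW = 2903.4 MJ/h

Q = 2900 MJ/h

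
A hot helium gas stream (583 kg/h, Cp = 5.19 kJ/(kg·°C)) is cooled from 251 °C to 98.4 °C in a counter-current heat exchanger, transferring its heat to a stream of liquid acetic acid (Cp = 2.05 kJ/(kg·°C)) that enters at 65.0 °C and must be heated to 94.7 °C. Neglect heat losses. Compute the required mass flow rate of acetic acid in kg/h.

ṁ_c = 7580 kg/h

Heat released by hot stream: Q = 583 × 5.19 × (251 − 98.4) = 461730 kJ/h
Energy balance on cold side (adiabatic exchanger): Q = ṁ_c·Cp_c·(T_c,out − T_c,in)
ṁ_c = 461730 / [2.05 × (94.7 − 65.0)] = 7583.7 kg/h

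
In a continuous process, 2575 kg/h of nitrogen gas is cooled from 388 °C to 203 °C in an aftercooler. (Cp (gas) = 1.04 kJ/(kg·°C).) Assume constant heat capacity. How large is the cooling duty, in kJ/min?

Q_c = 8260 kJ/min

Q = ṁ·Cp·ΔT = 2575 × 1.04 × (203 − 388) = -495430 kJ/h
Converting: 495430 / 3600 s = 137.62 kW
Cooling duty = 8257.2 kJ/min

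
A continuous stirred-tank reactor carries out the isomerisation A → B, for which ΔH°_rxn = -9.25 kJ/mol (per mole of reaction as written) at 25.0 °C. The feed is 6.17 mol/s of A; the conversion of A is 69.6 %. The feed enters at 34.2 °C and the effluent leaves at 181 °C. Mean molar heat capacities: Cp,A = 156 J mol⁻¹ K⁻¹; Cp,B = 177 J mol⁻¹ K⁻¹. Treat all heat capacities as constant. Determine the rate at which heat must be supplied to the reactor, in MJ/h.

Q_in = 416 MJ/h

Extent of reaction ξ = 0.696 × 6.17 = 4.2943 mol/s
Reaction term: ξ·ΔH°_rxn = 4.2943 × -9.25 = -39.722 kJ/s
Sensible, feed 34.2→25 °C: -8.8552 kJ/s
Outlet flows (mol/s): A 1.8757, B 4.2943
Sensible, products 25→181 °C: 164.22 kJ/s
Q = ΔH = 115.64 kJ/s = 115.64 kW
Heat supplied = 416.32 MJ/h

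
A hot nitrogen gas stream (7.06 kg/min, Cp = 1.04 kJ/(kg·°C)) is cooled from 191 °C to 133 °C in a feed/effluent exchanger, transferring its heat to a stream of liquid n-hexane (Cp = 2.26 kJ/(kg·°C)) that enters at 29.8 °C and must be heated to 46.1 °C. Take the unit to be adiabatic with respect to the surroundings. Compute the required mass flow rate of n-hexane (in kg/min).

ṁ_c = 11.6 kg/min

Heat released by hot stream: Q = 7.06 × 1.04 × (191 − 133) = 425.86 kJ/min
Energy balance on cold side (adiabatic exchanger): Q = ṁ_c·Cp_c·(T_c,out − T_c,in)
ṁ_c = 425.86 / [2.26 × (46.1 − 29.8)] = 11.56 kg/min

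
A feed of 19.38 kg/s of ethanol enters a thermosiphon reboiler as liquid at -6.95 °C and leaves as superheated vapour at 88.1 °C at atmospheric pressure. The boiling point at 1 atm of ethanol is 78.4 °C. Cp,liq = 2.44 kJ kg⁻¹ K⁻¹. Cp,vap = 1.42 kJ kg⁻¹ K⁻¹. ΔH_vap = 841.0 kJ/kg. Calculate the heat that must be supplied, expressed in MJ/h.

liquid -6.95→78.4 °C: 208.25 kJ/kg
vaporisation at 78.4 °C: 841 kJ/kg
vapour 78.4→88.1 °C: 13.774 kJ/kg
Δh = 208.25 + 841 + 13.774 = 1063 kJ/kg
Q = ṁ·Δh = 19.38 kg/s × 1063 kJ/kg = 20601 kJ/s
|Q| = 20601 kW = 74165 MJ/h

Q = 74200 MJ/h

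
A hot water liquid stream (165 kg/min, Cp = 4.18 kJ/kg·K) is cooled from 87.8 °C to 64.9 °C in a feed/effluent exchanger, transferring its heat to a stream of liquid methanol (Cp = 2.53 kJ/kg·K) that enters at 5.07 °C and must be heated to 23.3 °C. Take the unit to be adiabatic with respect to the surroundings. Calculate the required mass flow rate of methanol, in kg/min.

Heat released by hot stream: Q = 165 × 4.18 × (87.8 − 64.9) = 15794 kJ/min
Energy balance on cold side (adiabatic exchanger): Q = ṁ_c·Cp_c·(T_c,out − T_c,in)
ṁ_c = 15794 / [2.53 × (23.3 − 5.07)] = 342.44 kg/min

ṁ_c = 342 kg/min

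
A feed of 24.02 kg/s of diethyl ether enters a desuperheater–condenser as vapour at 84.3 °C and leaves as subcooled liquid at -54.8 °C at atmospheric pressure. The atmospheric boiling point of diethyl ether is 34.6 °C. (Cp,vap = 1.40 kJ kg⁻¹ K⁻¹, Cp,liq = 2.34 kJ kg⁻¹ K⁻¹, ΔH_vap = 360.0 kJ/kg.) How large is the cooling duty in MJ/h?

vapour 84.3→34.6 °C: -69.58 kJ/kg
condensation at 34.6 °C: -360 kJ/kg
liquid 34.6→-54.8 °C: -209.2 kJ/kg
Δh = -69.58 + -360 + -209.2 = -638.78 kJ/kg
Q = ṁ·Δh = 24.02 kg/s × -638.78 kJ/kg = -15343 kJ/s
|Q| = 15343 kW = 55236 MJ/h

Q_c = 55200 MJ/h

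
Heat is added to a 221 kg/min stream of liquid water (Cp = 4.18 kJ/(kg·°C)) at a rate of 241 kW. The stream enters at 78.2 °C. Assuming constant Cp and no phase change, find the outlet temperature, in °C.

T_out = 93.9 °C

Q = 241 kW = 14460 kJ/min
ΔT = Q/(ṁ·Cp) = 14460/(221×4.18) = 15.653 K
T_out = 78.2 + 15.653 = 93.853 °C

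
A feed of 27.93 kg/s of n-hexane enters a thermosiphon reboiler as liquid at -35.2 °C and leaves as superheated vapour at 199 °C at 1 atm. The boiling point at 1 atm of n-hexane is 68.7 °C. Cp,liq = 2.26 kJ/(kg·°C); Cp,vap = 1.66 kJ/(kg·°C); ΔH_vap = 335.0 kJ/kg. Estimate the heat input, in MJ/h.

Q = 79000 MJ/h

liquid -35.2→68.7 °C: 234.81 kJ/kg
vaporisation at 68.7 °C: 335 kJ/kg
vapour 68.7→199 °C: 216.3 kJ/kg
Δh = 234.81 + 335 + 216.3 = 786.11 kJ/kg
Q = ṁ·Δh = 27.93 kg/s × 786.11 kJ/kg = 21956 kJ/s
|Q| = 21956 kW = 79042 MJ/h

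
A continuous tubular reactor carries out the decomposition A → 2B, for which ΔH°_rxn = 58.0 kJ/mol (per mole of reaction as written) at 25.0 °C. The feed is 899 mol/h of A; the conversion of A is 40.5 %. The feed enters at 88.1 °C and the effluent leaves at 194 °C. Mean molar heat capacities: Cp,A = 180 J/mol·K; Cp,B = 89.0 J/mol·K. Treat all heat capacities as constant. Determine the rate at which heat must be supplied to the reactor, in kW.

Extent of reaction ξ = 0.405 × 899 = 364.1 mol/h
Reaction term: ξ·ΔH°_rxn = 364.1 × 58.0 = 21118 kJ/h
Sensible, feed 88.1→25 °C: -10211 kJ/h
Outlet flows (mol/h): A 534.9, B 728.19
Sensible, products 25→194 °C: 27225 kJ/h
Q = ΔH = 38131 kJ/h = 10.592 kW
Heat supplied = 10.592 kW

Q_in = 10.6 kW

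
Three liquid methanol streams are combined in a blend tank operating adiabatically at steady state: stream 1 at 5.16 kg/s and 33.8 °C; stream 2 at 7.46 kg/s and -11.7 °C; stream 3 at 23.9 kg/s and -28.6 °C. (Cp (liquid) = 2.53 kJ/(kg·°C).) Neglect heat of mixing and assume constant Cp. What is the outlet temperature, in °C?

T_out = -16.3 °C

No heat crosses the boundary, so H_out = H_in.
T_out = Σ ṁᵢCp,ᵢTᵢ / Σ ṁᵢCp,ᵢ
      = -1508.9 / 92.396 = -16.331 °C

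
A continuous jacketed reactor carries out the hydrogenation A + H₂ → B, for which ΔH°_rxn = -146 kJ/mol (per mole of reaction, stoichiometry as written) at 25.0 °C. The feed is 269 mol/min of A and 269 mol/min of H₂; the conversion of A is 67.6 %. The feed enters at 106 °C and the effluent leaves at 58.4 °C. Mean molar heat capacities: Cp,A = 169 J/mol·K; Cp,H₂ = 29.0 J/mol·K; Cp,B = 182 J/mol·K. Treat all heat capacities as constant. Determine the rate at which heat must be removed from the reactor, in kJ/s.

Extent of reaction ξ = 0.676 × 269 = 181.84 mol/min
Reaction term: ξ·ΔH°_rxn = 181.84 × -146 = -26549 kJ/min
Sensible, feed 106→25 °C: -4314.2 kJ/min
Outlet flows (mol/min): A 87.156, H₂ 87.156, B 181.84
Sensible, products 25→58.4 °C: 1681.8 kJ/min
Q = ΔH = -29182 kJ/min = -486.36 kW
Heat removed = 486.36 kJ/s

Q_out = 486 kJ/s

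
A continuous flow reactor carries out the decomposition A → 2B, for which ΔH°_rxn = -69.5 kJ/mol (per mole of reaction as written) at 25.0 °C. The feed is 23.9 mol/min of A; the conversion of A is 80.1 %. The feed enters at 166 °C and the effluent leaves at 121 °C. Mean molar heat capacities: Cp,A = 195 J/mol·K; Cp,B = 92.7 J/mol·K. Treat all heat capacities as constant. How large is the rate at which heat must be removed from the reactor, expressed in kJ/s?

Extent of reaction ξ = 0.801 × 23.9 = 19.144 mol/min
Reaction term: ξ·ΔH°_rxn = 19.144 × -69.5 = -1330.5 kJ/min
Sensible, feed 166→25 °C: -657.13 kJ/min
Outlet flows (mol/min): A 4.7561, B 38.288
Sensible, products 25→121 °C: 429.76 kJ/min
Q = ΔH = -1557.9 kJ/min = -25.964 kW
Heat removed = 25.964 kJ/s

Q_out = 26.0 kJ/s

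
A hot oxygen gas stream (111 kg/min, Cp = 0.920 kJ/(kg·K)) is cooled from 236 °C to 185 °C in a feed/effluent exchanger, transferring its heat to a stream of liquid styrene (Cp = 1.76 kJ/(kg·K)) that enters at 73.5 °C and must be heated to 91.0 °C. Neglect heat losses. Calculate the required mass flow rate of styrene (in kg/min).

ṁ_c = 169 kg/min

Heat released by hot stream: Q = 111 × 0.920 × (236 − 185) = 5208.1 kJ/min
Energy balance on cold side (adiabatic exchanger): Q = ṁ_c·Cp_c·(T_c,out − T_c,in)
ṁ_c = 5208.1 / [1.76 × (91.0 − 73.5)] = 169.09 kg/min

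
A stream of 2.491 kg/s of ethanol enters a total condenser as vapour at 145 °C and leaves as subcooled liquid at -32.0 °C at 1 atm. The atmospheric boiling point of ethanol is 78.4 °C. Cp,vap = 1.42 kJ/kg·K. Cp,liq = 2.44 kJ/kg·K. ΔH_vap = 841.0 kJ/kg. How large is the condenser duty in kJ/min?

Q_c = 180000 kJ/min

vapour 145→78.4 °C: -94.572 kJ/kg
condensation at 78.4 °C: -841 kJ/kg
liquid 78.4→-32.0 °C: -269.38 kJ/kg
Δh = -94.572 + -841 + -269.38 = -1204.9 kJ/kg
Q = ṁ·Δh = 2.491 kg/s × -1204.9 kJ/kg = -3001.5 kJ/s
|Q| = 3001.5 kW = 180090 kJ/min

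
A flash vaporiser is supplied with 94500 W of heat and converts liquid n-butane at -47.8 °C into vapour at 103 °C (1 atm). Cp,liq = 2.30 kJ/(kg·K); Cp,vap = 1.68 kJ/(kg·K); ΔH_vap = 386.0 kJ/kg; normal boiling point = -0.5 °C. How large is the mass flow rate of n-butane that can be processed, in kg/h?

ṁ = 509 kg/h

Δh = 2.30×(-0.5−-47.8) + 386.0 + 1.68×(103−-0.5) = 668.67 kJ/kg
Q = 94500 W = 94.5 kJ/s = 340200 kJ/h
ṁ = Q/Δh = 340200 / 668.67 = 508.77 kg/h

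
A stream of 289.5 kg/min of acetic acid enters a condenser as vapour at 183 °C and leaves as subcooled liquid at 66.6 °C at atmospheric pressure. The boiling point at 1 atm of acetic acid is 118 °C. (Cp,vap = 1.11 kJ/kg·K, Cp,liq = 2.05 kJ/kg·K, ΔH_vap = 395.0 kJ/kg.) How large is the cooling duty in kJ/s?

vapour 183→118 °C: -72.15 kJ/kg
condensation at 118 °C: -395 kJ/kg
liquid 118→66.6 °C: -105.37 kJ/kg
Δh = -72.15 + -395 + -105.37 = -572.52 kJ/kg
Q = ṁ·Δh = 289.5 kg/min × -572.52 kJ/kg = -165740 kJ/min
|Q| = 2762.4 kW

Q_c = 2760 kJ/s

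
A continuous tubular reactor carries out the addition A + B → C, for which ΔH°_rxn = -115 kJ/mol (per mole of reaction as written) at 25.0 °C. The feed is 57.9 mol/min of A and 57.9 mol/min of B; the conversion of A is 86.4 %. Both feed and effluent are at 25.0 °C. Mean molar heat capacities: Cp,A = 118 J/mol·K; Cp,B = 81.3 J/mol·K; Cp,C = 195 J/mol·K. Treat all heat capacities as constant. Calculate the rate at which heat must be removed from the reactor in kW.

Extent of reaction ξ = 0.864 × 57.9 = 50.026 mol/min
Reaction term: ξ·ΔH°_rxn = 50.026 × -115 = -5752.9 kJ/min
Q = ΔH = -5752.9 kJ/min = -95.882 kW
Heat removed = 95.882 kW

Q_out = 95.9 kW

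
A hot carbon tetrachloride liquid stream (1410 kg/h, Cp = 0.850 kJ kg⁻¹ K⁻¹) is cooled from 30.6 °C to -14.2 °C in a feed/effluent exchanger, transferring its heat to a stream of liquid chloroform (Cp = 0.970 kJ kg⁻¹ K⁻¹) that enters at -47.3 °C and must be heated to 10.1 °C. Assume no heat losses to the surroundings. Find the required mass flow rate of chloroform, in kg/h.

Heat released by hot stream: Q = 1410 × 0.850 × (30.6 − -14.2) = 53693 kJ/h
Energy balance on cold side (adiabatic exchanger): Q = ṁ_c·Cp_c·(T_c,out − T_c,in)
ṁ_c = 53693 / [0.970 × (10.1 − -47.3)] = 964.34 kg/h

ṁ_c = 964 kg/h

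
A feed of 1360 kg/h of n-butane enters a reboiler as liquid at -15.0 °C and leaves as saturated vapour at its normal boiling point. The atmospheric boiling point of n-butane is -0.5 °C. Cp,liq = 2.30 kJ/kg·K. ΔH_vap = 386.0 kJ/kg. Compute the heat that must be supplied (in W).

liquid -15.0→-0.5 °C: 33.35 kJ/kg
vaporisation at -0.5 °C: 386 kJ/kg
Δh = 33.35 + 386 = 419.35 kJ/kg
Q = ṁ·Δh = 1360 kg/h × 419.35 kJ/kg = 570320 kJ/h
|Q| = 158.42 kW = 158420 W

Q = 158000 W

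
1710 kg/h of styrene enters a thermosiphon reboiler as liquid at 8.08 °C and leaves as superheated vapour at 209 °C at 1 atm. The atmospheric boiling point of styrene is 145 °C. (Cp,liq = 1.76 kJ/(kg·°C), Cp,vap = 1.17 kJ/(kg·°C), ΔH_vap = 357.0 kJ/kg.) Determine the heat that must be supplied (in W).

Q = 320000 W

liquid 8.08→145 °C: 240.98 kJ/kg
vaporisation at 145 °C: 357 kJ/kg
vapour 145→209 °C: 74.88 kJ/kg
Δh = 240.98 + 357 + 74.88 = 672.86 kJ/kg
Q = ṁ·Δh = 1710 kg/h × 672.86 kJ/kg = 1.1506e+06 kJ/h
|Q| = 319.61 kW = 319610 W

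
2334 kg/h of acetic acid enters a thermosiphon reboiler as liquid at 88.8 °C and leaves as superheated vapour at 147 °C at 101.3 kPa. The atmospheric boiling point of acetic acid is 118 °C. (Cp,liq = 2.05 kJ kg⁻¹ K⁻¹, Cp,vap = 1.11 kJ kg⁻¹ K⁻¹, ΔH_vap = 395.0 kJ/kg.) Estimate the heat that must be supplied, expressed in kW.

Q = 316 kW

liquid 88.8→118 °C: 59.86 kJ/kg
vaporisation at 118 °C: 395 kJ/kg
vapour 118→147 °C: 32.19 kJ/kg
Δh = 59.86 + 395 + 32.19 = 487.05 kJ/kg
Q = ṁ·Δh = 2334 kg/h × 487.05 kJ/kg = 1.1368e+06 kJ/h
|Q| = 315.77 kW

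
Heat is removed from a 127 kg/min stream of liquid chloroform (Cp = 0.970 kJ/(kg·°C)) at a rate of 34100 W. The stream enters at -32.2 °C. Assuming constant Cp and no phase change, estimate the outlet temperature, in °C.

Q = 34100 W = 2046 kJ/min
ΔT = Q/(ṁ·Cp) = 2046/(127×0.970) = 16.608 K
T_out = -32.2 − 16.608 = -48.808 °C

T_out = -48.8 °C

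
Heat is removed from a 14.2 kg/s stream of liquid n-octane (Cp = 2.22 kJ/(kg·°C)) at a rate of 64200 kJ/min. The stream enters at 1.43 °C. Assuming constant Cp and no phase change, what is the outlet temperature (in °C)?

Q = 64200 kJ/min = 1070 kJ/s
ΔT = Q/(ṁ·Cp) = 1070/(14.2×2.22) = 33.942 K
T_out = 1.43 − 33.942 = -32.512 °C

T_out = -32.5 °C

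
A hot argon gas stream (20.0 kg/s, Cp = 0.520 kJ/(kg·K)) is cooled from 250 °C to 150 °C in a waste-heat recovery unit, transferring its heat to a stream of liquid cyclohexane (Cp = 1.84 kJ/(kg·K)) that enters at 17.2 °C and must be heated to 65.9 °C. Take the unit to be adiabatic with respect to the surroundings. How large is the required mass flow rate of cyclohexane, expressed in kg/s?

Heat released by hot stream: Q = 20.0 × 0.520 × (250 − 150) = 1040 kJ/s
Energy balance on cold side (adiabatic exchanger): Q = ṁ_c·Cp_c·(T_c,out − T_c,in)
ṁ_c = 1040 / [1.84 × (65.9 − 17.2)] = 11.606 kg/s

ṁ_c = 11.6 kg/s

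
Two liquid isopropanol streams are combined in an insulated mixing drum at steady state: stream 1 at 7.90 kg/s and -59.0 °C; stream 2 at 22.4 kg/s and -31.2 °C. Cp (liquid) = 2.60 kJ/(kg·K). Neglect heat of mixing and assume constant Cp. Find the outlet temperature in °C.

No heat crosses the boundary, so H_out = H_in.
Σ ṁᵢCp,ᵢTᵢ = 7.90×2.60×-59.0 + 22.4×2.60×-31.2 = -3028.9
Σ ṁᵢCp,ᵢ = 7.90×2.60 + 22.4×2.60 = 78.78
T_out = -3028.9 / 78.78 = -38.448 °C

T_out = -38.4 °C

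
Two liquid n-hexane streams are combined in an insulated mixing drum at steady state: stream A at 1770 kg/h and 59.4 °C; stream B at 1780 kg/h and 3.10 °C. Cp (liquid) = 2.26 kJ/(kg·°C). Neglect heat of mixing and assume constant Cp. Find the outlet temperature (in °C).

Energy balance with Q = 0: Σ ṁᵢCp,ᵢ(T_out − Tᵢ) = 0
T_out = Σ ṁᵢCp,ᵢTᵢ / Σ ṁᵢCp,ᵢ
      = 250080 / 8023 = 31.171 °C

T_out = 31.2 °C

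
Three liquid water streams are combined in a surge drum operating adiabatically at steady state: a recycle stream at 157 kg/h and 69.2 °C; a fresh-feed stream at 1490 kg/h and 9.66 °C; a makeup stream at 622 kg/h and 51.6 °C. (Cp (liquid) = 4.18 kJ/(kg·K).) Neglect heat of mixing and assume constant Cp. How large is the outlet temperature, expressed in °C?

T_out = 25.3 °C

Adiabatic, steady state ⇒ Σ ṁᵢCp,ᵢ(T_out − Tᵢ) = 0
T_out = Σ ṁᵢCp,ᵢTᵢ / Σ ṁᵢCp,ᵢ
      = 239740 / 9484.4 = 25.277 °C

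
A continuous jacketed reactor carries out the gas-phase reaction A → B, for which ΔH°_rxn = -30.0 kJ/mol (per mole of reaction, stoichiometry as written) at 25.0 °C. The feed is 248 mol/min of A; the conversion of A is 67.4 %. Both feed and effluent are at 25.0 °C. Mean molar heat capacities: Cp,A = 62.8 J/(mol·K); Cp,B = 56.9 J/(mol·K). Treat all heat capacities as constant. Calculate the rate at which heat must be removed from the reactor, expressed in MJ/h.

Q_out = 301 MJ/h

Extent of reaction ξ = 0.674 × 248 = 167.15 mol/min
Reaction term: ξ·ΔH°_rxn = 167.15 × -30.0 = -5014.6 kJ/min
Q = ΔH = -5014.6 kJ/min = -83.576 kW
Heat removed = 300.87 MJ/h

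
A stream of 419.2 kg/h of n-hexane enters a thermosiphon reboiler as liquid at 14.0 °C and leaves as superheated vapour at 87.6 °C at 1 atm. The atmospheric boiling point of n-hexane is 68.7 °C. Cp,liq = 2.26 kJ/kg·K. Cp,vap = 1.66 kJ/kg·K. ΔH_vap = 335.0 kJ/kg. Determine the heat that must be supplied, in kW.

liquid 14.0→68.7 °C: 123.62 kJ/kg
vaporisation at 68.7 °C: 335 kJ/kg
vapour 68.7→87.6 °C: 31.374 kJ/kg
Δh = 123.62 + 335 + 31.374 = 490 kJ/kg
Q = ṁ·Δh = 419.2 kg/h × 490 kJ/kg = 205410 kJ/h
|Q| = 57.057 kW

Q = 57.1 kW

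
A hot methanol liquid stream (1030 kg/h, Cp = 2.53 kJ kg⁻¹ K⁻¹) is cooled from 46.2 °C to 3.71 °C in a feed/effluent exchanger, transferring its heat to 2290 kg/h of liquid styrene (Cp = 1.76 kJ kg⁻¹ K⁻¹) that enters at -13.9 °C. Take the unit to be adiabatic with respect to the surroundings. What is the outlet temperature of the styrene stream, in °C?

T_c,out = 13.6 °C

Heat released by hot stream: Q = 1030 × 2.53 × (46.2 − 3.71) = 110720 kJ/h
Energy balance on cold side (adiabatic exchanger): Q = ṁ_c·Cp_c·(T_c,out − T_c,in)
T_c,out = -13.9 + 110720/(2290 × 1.76) = 13.572 °C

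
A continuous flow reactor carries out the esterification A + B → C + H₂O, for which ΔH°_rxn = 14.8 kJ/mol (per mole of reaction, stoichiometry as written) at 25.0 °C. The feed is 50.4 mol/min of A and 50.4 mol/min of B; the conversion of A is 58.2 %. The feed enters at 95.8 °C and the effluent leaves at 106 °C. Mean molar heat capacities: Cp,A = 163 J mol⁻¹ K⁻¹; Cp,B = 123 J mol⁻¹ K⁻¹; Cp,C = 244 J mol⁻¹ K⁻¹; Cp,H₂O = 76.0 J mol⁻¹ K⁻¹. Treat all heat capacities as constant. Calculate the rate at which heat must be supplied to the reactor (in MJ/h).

Extent of reaction ξ = 0.582 × 50.4 = 29.333 mol/min
Reaction term: ξ·ΔH°_rxn = 29.333 × 14.8 = 434.13 kJ/min
Sensible, feed 95.8→25 °C: -1020.5 kJ/min
Outlet flows (mol/min): A 21.067, B 21.067, C 29.333, H₂O 29.333
Sensible, products 25→106 °C: 1248.3 kJ/min
Q = ΔH = 661.93 kJ/min = 11.032 kW
Heat supplied = 39.716 MJ/h

Q_in = 39.7 MJ/h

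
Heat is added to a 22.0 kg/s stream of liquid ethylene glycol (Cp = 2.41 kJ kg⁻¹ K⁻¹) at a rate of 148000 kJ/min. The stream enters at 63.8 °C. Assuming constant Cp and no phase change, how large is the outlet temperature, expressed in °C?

T_out = 110 °C

Q = 148000 kJ/min = 2466.7 kJ/s
ΔT = Q/(ṁ·Cp) = 2466.7/(22.0×2.41) = 46.523 K
T_out = 63.8 + 46.523 = 110.32 °C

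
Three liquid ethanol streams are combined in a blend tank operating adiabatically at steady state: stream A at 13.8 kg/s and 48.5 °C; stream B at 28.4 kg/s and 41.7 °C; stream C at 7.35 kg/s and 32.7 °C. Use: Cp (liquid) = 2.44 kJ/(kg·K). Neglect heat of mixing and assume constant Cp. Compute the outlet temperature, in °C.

Adiabatic, steady state ⇒ Σ ṁᵢCp,ᵢ(T_out − Tᵢ) = 0
T_out = Σ ṁᵢCp,ᵢTᵢ / Σ ṁᵢCp,ᵢ
      = 5109.2 / 120.9 = 42.259 °C

T_out = 42.3 °C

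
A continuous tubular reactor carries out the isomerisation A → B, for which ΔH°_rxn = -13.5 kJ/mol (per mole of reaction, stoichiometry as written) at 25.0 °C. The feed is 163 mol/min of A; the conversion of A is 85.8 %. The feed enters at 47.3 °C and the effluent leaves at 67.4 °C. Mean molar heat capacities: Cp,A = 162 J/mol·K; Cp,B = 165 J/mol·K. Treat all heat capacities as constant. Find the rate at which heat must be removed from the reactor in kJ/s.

Extent of reaction ξ = 0.858 × 163 = 139.85 mol/min
Reaction term: ξ·ΔH°_rxn = 139.85 × -13.5 = -1888 kJ/min
Sensible, feed 47.3→25 °C: -588.85 kJ/min
Outlet flows (mol/min): A 23.146, B 139.85
Sensible, products 25→67.4 °C: 1137.4 kJ/min
Q = ΔH = -1339.5 kJ/min = -22.325 kW
Heat removed = 22.325 kJ/s

Q_out = 22.3 kJ/s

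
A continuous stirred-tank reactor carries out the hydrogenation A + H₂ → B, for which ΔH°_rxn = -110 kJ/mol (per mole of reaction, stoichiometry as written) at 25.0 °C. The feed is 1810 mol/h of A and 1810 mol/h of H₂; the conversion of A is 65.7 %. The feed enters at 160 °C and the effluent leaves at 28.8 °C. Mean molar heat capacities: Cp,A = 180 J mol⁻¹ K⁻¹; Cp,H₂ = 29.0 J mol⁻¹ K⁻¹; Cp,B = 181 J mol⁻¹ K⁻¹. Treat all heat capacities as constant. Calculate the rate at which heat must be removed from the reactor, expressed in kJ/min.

Q_out = 3010 kJ/min

Extent of reaction ξ = 0.657 × 1810 = 1189.2 mol/h
Reaction term: ξ·ΔH°_rxn = 1189.2 × -110 = -130810 kJ/h
Sensible, feed 160→25 °C: -51069 kJ/h
Outlet flows (mol/h): A 620.83, H₂ 620.83, B 1189.2
Sensible, products 25→28.8 °C: 1311 kJ/h
Q = ΔH = -180570 kJ/h = -50.157 kW
Heat removed = 3009.4 kJ/min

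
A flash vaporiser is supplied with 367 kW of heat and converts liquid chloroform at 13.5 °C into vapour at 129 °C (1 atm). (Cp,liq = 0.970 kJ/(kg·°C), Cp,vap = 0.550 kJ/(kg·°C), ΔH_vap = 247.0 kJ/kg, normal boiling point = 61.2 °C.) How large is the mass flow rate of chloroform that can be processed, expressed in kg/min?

Δh = 0.970×(61.2−13.5) + 247.0 + 0.550×(129−61.2) = 330.56 kJ/kg
Q = 367 kW = 367 kJ/s = 22020 kJ/min
ṁ = Q/Δh = 22020 / 330.56 = 66.614 kg/min

ṁ = 66.6 kg/min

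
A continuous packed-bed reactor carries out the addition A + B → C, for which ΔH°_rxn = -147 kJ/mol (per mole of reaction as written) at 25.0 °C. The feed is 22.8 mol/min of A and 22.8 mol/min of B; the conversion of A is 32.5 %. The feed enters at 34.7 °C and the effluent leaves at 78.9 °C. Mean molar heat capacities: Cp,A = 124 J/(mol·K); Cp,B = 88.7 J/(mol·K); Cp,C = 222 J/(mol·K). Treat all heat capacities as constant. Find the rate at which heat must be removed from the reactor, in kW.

Extent of reaction ξ = 0.325 × 22.8 = 7.41 mol/min
Reaction term: ξ·ΔH°_rxn = 7.41 × -147 = -1089.3 kJ/min
Sensible, feed 34.7→25 °C: -47.041 kJ/min
Outlet flows (mol/min): A 15.39, B 15.39, C 7.41
Sensible, products 25→78.9 °C: 265.11 kJ/min
Q = ΔH = -871.21 kJ/min = -14.52 kW
Heat removed = 14.52 kW

Q_out = 14.5 kW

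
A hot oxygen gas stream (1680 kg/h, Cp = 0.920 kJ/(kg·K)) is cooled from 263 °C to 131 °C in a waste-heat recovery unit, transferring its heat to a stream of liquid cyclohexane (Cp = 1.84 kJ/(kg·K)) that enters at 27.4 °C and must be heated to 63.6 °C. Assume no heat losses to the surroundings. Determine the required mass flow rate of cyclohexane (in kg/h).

ṁ_c = 3060 kg/h

Heat released by hot stream: Q = 1680 × 0.920 × (263 − 131) = 204020 kJ/h
Energy balance on cold side (adiabatic exchanger): Q = ṁ_c·Cp_c·(T_c,out − T_c,in)
ṁ_c = 204020 / [1.84 × (63.6 − 27.4)] = 3063 kg/h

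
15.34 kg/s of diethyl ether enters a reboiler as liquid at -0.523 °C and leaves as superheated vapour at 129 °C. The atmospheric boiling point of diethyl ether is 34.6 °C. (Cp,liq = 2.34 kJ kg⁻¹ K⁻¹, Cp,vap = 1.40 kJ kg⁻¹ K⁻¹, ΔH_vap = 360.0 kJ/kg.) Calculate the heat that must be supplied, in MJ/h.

Q = 31700 MJ/h

liquid -0.523→34.6 °C: 82.188 kJ/kg
vaporisation at 34.6 °C: 360 kJ/kg
vapour 34.6→129 °C: 132.16 kJ/kg
Δh = 82.188 + 360 + 132.16 = 574.35 kJ/kg
Q = ṁ·Δh = 15.34 kg/s × 574.35 kJ/kg = 8810.5 kJ/s
|Q| = 8810.5 kW = 31718 MJ/h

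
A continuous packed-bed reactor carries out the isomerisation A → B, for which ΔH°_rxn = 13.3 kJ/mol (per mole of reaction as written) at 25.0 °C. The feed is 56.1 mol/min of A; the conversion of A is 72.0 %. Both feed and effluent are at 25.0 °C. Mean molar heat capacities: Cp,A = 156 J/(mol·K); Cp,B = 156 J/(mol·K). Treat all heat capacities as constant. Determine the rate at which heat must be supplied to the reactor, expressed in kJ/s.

Q_in = 8.95 kJ/s

Extent of reaction ξ = 0.720 × 56.1 = 40.392 mol/min
Reaction term: ξ·ΔH°_rxn = 40.392 × 13.3 = 537.21 kJ/min
Q = ΔH = 537.21 kJ/min = 8.9536 kW
Heat supplied = 8.9536 kJ/s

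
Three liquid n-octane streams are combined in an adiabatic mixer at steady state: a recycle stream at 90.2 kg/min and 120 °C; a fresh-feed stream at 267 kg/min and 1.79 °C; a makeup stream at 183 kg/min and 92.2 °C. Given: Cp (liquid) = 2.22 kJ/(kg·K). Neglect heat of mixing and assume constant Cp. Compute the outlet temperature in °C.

Energy balance with Q = 0: Σ ṁᵢCp,ᵢ(T_out − Tᵢ) = 0
T_out = Σ ṁᵢCp,ᵢTᵢ / Σ ṁᵢCp,ᵢ
      = 62547 / 1199.2 = 52.156 °C

T_out = 52.2 °C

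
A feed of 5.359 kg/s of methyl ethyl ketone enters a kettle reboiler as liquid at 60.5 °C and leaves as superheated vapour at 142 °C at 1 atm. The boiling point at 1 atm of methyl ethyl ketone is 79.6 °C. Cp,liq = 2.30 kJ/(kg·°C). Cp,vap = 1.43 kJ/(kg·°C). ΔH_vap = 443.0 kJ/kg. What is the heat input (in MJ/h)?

liquid 60.5→79.6 °C: 43.93 kJ/kg
vaporisation at 79.6 °C: 443 kJ/kg
vapour 79.6→142 °C: 89.232 kJ/kg
Δh = 43.93 + 443 + 89.232 = 576.16 kJ/kg
Q = ṁ·Δh = 5.359 kg/s × 576.16 kJ/kg = 3087.7 kJ/s
|Q| = 3087.7 kW = 11116 MJ/h

Q = 11100 MJ/h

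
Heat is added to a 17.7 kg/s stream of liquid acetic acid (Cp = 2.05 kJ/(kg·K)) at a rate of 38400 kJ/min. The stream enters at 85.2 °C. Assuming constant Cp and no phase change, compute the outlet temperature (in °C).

T_out = 103 °C

Q = 38400 kJ/min = 640 kJ/s
ΔT = Q/(ṁ·Cp) = 640/(17.7×2.05) = 17.638 K
T_out = 85.2 + 17.638 = 102.84 °C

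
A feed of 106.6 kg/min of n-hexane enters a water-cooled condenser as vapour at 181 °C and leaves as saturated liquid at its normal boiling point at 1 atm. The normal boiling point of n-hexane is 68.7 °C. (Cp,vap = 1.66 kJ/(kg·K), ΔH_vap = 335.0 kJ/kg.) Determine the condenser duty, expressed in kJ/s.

Q_c = 926 kJ/s

vapour 181→68.7 °C: -186.42 kJ/kg
condensation at 68.7 °C: -335 kJ/kg
Δh = -186.42 + -335 = -521.42 kJ/kg
Q = ṁ·Δh = 106.6 kg/min × -521.42 kJ/kg = -55583 kJ/min
|Q| = 926.39 kW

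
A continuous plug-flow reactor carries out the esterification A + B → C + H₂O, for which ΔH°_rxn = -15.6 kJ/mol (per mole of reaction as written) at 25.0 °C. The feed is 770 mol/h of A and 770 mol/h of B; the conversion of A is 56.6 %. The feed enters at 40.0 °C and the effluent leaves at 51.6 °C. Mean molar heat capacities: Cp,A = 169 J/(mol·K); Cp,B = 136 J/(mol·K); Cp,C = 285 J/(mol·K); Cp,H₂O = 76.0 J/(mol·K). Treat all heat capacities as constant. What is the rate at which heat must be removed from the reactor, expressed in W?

Extent of reaction ξ = 0.566 × 770 = 435.82 mol/h
Reaction term: ξ·ΔH°_rxn = 435.82 × -15.6 = -6798.8 kJ/h
Sensible, feed 40.0→25 °C: -3522.8 kJ/h
Outlet flows (mol/h): A 334.18, B 334.18, C 435.82, H₂O 435.82
Sensible, products 25→51.6 °C: 6896.2 kJ/h
Q = ΔH = -3425.3 kJ/h = -0.95148 kW
Heat removed = 951.48 W

Q_out = 951 W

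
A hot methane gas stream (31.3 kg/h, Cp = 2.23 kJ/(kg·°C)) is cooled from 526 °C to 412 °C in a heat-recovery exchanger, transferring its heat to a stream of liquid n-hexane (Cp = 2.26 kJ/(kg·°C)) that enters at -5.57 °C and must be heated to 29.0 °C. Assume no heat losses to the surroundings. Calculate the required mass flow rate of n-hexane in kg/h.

Heat released by hot stream: Q = 31.3 × 2.23 × (526 − 412) = 7957.1 kJ/h
Energy balance on cold side (adiabatic exchanger): Q = ṁ_c·Cp_c·(T_c,out − T_c,in)
ṁ_c = 7957.1 / [2.26 × (29.0 − -5.57)] = 101.85 kg/h

ṁ_c = 102 kg/h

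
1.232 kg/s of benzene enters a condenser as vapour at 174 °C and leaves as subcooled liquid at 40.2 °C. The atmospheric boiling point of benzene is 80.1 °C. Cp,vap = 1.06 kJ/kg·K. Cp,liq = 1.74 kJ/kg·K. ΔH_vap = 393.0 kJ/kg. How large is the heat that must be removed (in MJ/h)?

vapour 174→80.1 °C: -99.534 kJ/kg
condensation at 80.1 °C: -393 kJ/kg
liquid 80.1→40.2 °C: -69.426 kJ/kg
Δh = -99.534 + -393 + -69.426 = -561.96 kJ/kg
Q = ṁ·Δh = 1.232 kg/s × -561.96 kJ/kg = -692.33 kJ/s
|Q| = 692.33 kW = 2492.4 MJ/h

Q_c = 2490 MJ/h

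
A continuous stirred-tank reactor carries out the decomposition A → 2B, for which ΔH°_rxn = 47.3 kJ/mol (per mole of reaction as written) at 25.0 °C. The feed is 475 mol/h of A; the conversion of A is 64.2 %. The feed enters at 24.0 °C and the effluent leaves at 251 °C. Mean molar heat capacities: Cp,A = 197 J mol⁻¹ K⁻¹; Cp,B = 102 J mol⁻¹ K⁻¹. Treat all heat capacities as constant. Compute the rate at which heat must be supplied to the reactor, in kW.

Extent of reaction ξ = 0.642 × 475 = 304.95 mol/h
Reaction term: ξ·ΔH°_rxn = 304.95 × 47.3 = 14424 kJ/h
Sensible, feed 24.0→25 °C: 93.575 kJ/h
Outlet flows (mol/h): A 170.05, B 609.9
Sensible, products 25→251 °C: 21630 kJ/h
Q = ΔH = 36148 kJ/h = 10.041 kW
Heat supplied = 10.041 kW

Q_in = 10.0 kW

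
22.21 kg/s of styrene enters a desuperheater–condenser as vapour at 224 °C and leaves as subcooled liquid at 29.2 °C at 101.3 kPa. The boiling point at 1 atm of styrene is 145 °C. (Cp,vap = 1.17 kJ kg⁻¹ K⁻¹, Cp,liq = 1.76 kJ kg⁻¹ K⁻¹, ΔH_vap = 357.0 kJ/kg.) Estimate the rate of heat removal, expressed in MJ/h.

vapour 224→145 °C: -92.43 kJ/kg
condensation at 145 °C: -357 kJ/kg
liquid 145→29.2 °C: -203.81 kJ/kg
Δh = -92.43 + -357 + -203.81 = -653.24 kJ/kg
Q = ṁ·Δh = 22.21 kg/s × -653.24 kJ/kg = -14508 kJ/s
|Q| = 14508 kW = 52230 MJ/h

Q_c = 52200 MJ/h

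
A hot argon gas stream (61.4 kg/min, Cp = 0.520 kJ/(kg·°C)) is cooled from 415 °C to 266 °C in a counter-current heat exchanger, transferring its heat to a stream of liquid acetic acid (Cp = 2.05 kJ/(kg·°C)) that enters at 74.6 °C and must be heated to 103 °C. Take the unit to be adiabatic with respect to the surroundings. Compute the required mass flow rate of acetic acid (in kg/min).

ṁ_c = 81.7 kg/min

Heat released by hot stream: Q = 61.4 × 0.520 × (415 − 266) = 4757.3 kJ/min
Energy balance on cold side (adiabatic exchanger): Q = ṁ_c·Cp_c·(T_c,out − T_c,in)
ṁ_c = 4757.3 / [2.05 × (103 − 74.6)] = 81.712 kg/min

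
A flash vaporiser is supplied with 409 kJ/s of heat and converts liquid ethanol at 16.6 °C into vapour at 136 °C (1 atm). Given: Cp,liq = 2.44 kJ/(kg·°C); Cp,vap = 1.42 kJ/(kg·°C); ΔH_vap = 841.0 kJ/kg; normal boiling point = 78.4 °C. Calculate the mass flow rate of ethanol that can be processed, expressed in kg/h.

Δh = 2.44×(78.4−16.6) + 841.0 + 1.42×(136−78.4) = 1073.6 kJ/kg
Q = 409 kJ/s = 409 kJ/s = 1.4724e+06 kJ/h
ṁ = Q/Δh = 1.4724e+06 / 1073.6 = 1371.5 kg/h

ṁ = 1370 kg/h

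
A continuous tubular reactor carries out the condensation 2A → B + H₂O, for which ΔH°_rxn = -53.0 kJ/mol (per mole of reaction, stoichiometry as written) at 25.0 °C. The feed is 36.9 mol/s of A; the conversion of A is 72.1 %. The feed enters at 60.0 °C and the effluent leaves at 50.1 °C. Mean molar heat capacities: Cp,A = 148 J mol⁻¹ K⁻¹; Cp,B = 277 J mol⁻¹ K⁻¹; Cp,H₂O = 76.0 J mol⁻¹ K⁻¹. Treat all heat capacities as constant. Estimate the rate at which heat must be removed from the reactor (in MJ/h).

Q_out = 2660 MJ/h

Extent of reaction ξ = 0.721 × 36.9 / 2 = 13.302 mol/s
Reaction term: ξ·ΔH°_rxn = 13.302 × -53.0 = -705.03 kJ/s
Sensible, feed 60.0→25 °C: -191.14 kJ/s
Outlet flows (mol/s): A 10.295, B 13.302, H₂O 13.302
Sensible, products 25→50.1 °C: 156.11 kJ/s
Q = ΔH = -740.06 kJ/s = -740.06 kW
Heat removed = 2664.2 MJ/h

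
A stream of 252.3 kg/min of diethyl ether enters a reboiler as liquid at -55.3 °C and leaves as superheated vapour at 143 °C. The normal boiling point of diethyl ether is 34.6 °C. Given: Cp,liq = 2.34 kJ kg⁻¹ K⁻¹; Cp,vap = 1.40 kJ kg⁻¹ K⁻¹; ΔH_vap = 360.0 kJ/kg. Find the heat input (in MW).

Q = 3.04 MW

liquid -55.3→34.6 °C: 210.37 kJ/kg
vaporisation at 34.6 °C: 360 kJ/kg
vapour 34.6→143 °C: 151.76 kJ/kg
Δh = 210.37 + 360 + 151.76 = 722.13 kJ/kg
Q = ṁ·Δh = 252.3 kg/min × 722.13 kJ/kg = 182190 kJ/min
|Q| = 3036.5 kW = 3.0365 MW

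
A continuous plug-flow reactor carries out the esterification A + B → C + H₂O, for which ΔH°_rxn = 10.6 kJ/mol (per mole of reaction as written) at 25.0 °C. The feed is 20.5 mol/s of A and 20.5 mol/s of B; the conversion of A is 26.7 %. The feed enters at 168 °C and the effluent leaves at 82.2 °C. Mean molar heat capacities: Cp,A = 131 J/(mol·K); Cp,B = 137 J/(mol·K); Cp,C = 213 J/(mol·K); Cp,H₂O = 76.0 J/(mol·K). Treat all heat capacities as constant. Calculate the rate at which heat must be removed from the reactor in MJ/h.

Extent of reaction ξ = 0.267 × 20.5 = 5.4735 mol/s
Reaction term: ξ·ΔH°_rxn = 5.4735 × 10.6 = 58.019 kJ/s
Sensible, feed 168→25 °C: -785.64 kJ/s
Outlet flows (mol/s): A 15.026, B 15.026, C 5.4735, H₂O 5.4735
Sensible, products 25→82.2 °C: 320.83 kJ/s
Q = ΔH = -406.79 kJ/s = -406.79 kW
Heat removed = 1464.4 MJ/h

Q_out = 1460 MJ/h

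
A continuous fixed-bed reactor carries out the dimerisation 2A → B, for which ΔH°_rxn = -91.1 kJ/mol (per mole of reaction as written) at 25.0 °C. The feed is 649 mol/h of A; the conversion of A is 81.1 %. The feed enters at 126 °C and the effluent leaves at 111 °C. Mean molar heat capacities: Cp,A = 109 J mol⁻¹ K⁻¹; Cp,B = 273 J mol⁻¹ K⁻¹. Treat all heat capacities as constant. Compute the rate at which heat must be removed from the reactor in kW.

Extent of reaction ξ = 0.811 × 649 / 2 = 263.17 mol/h
Reaction term: ξ·ΔH°_rxn = 263.17 × -91.1 = -23975 kJ/h
Sensible, feed 126→25 °C: -7144.8 kJ/h
Outlet flows (mol/h): A 122.66, B 263.17
Sensible, products 25→111 °C: 7328.5 kJ/h
Q = ΔH = -23791 kJ/h = -6.6086 kW
Heat removed = 6.6086 kW

Q_out = 6.61 kW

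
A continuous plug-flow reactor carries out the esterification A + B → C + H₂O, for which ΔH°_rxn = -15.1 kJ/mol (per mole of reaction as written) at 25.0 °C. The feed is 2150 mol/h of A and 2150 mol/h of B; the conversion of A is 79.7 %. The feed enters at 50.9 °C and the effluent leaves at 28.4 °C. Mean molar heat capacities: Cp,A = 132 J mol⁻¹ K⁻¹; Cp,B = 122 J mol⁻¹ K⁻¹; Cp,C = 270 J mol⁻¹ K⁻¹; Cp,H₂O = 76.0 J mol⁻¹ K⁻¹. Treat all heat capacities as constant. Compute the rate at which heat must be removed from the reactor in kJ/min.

Q_out = 627 kJ/min

Extent of reaction ξ = 0.797 × 2150 = 1713.6 mol/h
Reaction term: ξ·ΔH°_rxn = 1713.6 × -15.1 = -25875 kJ/h
Sensible, feed 50.9→25 °C: -14144 kJ/h
Outlet flows (mol/h): A 436.45, B 436.45, C 1713.6, H₂O 1713.6
Sensible, products 25→28.4 °C: 2392.7 kJ/h
Q = ΔH = -37626 kJ/h = -10.452 kW
Heat removed = 627.1 kJ/min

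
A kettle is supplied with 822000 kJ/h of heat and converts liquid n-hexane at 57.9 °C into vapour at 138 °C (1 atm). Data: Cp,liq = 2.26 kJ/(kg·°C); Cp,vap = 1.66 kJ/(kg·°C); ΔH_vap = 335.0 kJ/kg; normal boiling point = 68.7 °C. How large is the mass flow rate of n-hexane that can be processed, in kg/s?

Δh = 2.26×(68.7−57.9) + 335.0 + 1.66×(138−68.7) = 474.45 kJ/kg
Q = 822000 kJ/h = 228.33 kJ/s = 228.33 kJ/s
ṁ = Q/Δh = 228.33 / 474.45 = 0.48126 kg/s

ṁ = 0.481 kg/s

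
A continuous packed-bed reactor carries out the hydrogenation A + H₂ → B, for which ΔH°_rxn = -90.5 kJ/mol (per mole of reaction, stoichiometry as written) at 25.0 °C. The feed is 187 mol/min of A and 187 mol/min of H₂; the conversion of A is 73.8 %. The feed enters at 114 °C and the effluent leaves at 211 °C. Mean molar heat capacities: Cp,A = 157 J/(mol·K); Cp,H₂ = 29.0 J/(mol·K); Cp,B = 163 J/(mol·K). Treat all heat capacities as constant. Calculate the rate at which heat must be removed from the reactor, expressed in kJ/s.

Q_out = 162 kJ/s

Extent of reaction ξ = 0.738 × 187 = 138.01 mol/min
Reaction term: ξ·ΔH°_rxn = 138.01 × -90.5 = -12490 kJ/min
Sensible, feed 114→25 °C: -3095.6 kJ/min
Outlet flows (mol/min): A 48.994, H₂ 48.994, B 138.01
Sensible, products 25→211 °C: 5879.1 kJ/min
Q = ΔH = -9706.1 kJ/min = -161.77 kW
Heat removed = 161.77 kJ/s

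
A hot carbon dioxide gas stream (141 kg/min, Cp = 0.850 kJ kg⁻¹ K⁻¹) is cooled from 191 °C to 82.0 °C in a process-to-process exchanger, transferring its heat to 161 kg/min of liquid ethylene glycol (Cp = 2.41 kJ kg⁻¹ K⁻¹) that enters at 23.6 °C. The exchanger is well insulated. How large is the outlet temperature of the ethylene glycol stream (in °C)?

Heat released by hot stream: Q = 141 × 0.850 × (191 − 82.0) = 13064 kJ/min
Energy balance on cold side (adiabatic exchanger): Q = ṁ_c·Cp_c·(T_c,out − T_c,in)
T_c,out = 23.6 + 13064/(161 × 2.41) = 57.268 °C

T_c,out = 57.3 °C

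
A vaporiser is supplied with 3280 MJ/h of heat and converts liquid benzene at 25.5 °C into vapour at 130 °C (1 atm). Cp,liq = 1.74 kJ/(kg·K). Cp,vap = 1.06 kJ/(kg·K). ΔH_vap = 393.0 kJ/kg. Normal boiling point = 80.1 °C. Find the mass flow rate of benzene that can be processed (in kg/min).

ṁ = 101 kg/min

Δh = 1.74×(80.1−25.5) + 393.0 + 1.06×(130−80.1) = 540.9 kJ/kg
Q = 3280 MJ/h = 911.11 kJ/s = 54667 kJ/min
ṁ = Q/Δh = 54667 / 540.9 = 101.07 kg/min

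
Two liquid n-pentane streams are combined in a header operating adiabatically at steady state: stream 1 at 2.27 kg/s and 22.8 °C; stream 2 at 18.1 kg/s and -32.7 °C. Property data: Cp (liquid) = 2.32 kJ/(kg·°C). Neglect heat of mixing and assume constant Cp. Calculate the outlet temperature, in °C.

Adiabatic, steady state ⇒ Σ ṁᵢCp,ᵢ(T_out − Tᵢ) = 0
Σ ṁᵢCp,ᵢTᵢ = 2.27×2.32×22.8 + 18.1×2.32×-32.7 = -1253.1
Σ ṁᵢCp,ᵢ = 2.27×2.32 + 18.1×2.32 = 47.258
T_out = -1253.1 / 47.258 = -26.515 °C

T_out = -26.5 °C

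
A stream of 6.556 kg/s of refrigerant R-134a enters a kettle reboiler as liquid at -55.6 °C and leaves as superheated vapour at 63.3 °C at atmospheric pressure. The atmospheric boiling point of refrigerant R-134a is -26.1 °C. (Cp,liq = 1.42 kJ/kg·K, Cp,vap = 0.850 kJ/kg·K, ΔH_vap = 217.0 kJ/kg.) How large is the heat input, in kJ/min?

liquid -55.6→-26.1 °C: 41.89 kJ/kg
vaporisation at -26.1 °C: 217 kJ/kg
vapour -26.1→63.3 °C: 75.99 kJ/kg
Δh = 41.89 + 217 + 75.99 = 334.88 kJ/kg
Q = ṁ·Δh = 6.556 kg/s × 334.88 kJ/kg = 2195.5 kJ/s
|Q| = 2195.5 kW = 131730 kJ/min

Q = 132000 kJ/min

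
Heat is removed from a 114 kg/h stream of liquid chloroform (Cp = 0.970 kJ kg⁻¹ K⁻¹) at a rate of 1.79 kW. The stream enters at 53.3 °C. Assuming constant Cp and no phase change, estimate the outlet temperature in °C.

T_out = -4.97 °C

Q = 1.79 kW = 6444 kJ/h
ΔT = Q/(ṁ·Cp) = 6444/(114×0.970) = 58.275 K
T_out = 53.3 − 58.275 = -4.9746 °C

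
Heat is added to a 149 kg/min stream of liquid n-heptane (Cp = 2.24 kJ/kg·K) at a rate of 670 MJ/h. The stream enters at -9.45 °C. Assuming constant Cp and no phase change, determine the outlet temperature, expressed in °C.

T_out = 24.0 °C

Q = 670 MJ/h = 11167 kJ/min
ΔT = Q/(ṁ·Cp) = 11167/(149×2.24) = 33.457 K
T_out = -9.45 + 33.457 = 24.007 °C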